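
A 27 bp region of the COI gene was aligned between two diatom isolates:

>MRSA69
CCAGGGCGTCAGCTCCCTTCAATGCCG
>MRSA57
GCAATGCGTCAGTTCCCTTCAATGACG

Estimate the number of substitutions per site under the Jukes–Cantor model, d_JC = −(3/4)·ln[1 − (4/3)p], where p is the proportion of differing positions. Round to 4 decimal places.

The sequences differ at positions 1 (C/G), 4 (G/A), 5 (G/T), 13 (C/T), 25 (C/A).
p = 5/27 = 0.185185.
d = −0.75 · ln(1 − (4/3)·0.185185) = −0.75 · ln(0.753087) = −0.75 · (-0.283575) = 0.2127.

0.2127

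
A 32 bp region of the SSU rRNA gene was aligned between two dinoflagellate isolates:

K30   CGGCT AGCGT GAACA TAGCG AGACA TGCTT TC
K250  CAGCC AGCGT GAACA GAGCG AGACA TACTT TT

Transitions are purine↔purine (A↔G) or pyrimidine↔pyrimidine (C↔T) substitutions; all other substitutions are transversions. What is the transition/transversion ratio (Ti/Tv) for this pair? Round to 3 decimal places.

4.000

Mismatches occur at site 2 (G→A, transition), site 5 (T→C, transition), site 16 (T→G, transversion), site 27 (G→A, transition), site 32 (C→T, transition).
Of the 5 differences, 4 transitions and 1 transversion, so Ti/Tv = 4/1 = 4.000.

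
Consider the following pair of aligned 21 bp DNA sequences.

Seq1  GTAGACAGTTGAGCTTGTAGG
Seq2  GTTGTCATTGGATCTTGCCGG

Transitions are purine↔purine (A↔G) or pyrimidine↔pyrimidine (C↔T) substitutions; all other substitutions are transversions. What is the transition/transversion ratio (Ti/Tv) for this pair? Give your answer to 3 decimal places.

0.167

Differing sites — 3:A/T (Tv); 5:A/T (Tv); 8:G/T (Tv); 10:T/G (Tv); 13:G/T (Tv); 18:T/C (Ti); 19:A/C (Tv).
Of the 7 differences, 1 transition and 6 transversions, so Ti/Tv = 1/6 = 0.167.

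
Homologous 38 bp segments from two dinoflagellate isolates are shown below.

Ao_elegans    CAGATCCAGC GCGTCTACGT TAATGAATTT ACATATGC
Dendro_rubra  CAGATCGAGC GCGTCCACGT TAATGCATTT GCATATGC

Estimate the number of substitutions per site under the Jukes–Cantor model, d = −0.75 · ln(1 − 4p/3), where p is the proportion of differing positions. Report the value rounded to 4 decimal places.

0.1134

The sequences differ at positions 7 (C/G), 16 (T/C), 26 (A/C), 31 (A/G).
p = 4/38 = 0.105263.
d = −0.75 · ln(1 − (4/3)·0.105263) = −0.75 · ln(0.859649) = −0.75 · (-0.151231) = 0.1134.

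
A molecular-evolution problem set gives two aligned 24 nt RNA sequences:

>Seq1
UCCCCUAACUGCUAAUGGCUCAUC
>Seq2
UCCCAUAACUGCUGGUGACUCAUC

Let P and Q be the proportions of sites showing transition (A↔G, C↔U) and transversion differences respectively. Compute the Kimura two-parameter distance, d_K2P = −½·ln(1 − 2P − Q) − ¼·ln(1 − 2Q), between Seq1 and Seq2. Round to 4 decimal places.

Mismatches occur at site 5 (C→A, transversion), site 14 (A→G, transition), site 15 (A→G, transition), site 18 (G→A, transition).
Of the 4 differences, 3 transitions and 1 transversion over 24 sites: P = 3/24 = 0.125000, Q = 1/24 = 0.041667.
d = −0.5·ln(0.708333) − 0.25·ln(0.916666) = −0.5·(-0.344841) − 0.25·(-0.087012) = 0.1942.

0.1942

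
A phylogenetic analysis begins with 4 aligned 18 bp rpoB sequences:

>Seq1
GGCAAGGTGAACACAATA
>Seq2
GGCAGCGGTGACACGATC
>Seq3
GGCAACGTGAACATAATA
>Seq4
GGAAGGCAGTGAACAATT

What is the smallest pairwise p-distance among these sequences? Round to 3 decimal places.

Pairwise Hamming distances:
  Seq1 vs Seq2: 7
  Seq1 vs Seq3: 2
  Seq1 vs Seq4: 8
  Seq2 vs Seq3: 7
  Seq2 vs Seq4: 10
  Seq3 vs Seq4: 10
The smallest is 2 mismatches, between Seq1 and Seq3; p = 2/18 = 0.111.

0.111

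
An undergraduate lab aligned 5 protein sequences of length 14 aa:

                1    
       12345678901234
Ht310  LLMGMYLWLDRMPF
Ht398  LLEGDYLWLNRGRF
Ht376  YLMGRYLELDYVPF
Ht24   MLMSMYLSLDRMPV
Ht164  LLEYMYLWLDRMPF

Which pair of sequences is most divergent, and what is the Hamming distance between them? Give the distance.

Pairwise Hamming distances:
  Ht310 vs Ht398: 5
  Ht310 vs Ht376: 5
  Ht310 vs Ht24: 4
  Ht310 vs Ht164: 2
  Ht398 vs Ht376: 8
  Ht398 vs Ht24: 9
  Ht398 vs Ht164: 5
  Ht376 vs Ht24: 7
  Ht376 vs Ht164: 7
  Ht24 vs Ht164: 5
The largest is 9, between Ht398 and Ht24.

9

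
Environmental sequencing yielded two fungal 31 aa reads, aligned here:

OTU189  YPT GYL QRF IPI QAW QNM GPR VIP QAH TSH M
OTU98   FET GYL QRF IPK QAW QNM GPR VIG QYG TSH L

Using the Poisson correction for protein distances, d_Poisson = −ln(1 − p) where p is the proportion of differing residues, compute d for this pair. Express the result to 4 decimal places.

0.2559

Mismatches occur at site 1 (Y→F), site 2 (P→E), site 12 (I→K), site 24 (P→G), site 26 (A→Y), site 27 (H→G), site 31 (M→L).
p = 7/31 = 0.225806.
d = −ln(1 − 0.225806) = −ln(0.774194) = 0.2559.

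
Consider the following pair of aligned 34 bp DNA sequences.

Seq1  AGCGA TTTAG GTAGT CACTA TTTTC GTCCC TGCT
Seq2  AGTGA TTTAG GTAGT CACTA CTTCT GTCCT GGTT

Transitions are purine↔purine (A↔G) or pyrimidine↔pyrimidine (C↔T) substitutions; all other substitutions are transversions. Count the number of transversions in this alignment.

1

The sequences differ at positions 3 (C/T, transition), 21 (T/C, transition), 24 (T/C, transition), 25 (C/T, transition), 30 (C/T, transition), 31 (T/G, transversion), 33 (C/T, transition).
Of the 7 differences, 6 transitions and 1 transversion, so the answer is 1.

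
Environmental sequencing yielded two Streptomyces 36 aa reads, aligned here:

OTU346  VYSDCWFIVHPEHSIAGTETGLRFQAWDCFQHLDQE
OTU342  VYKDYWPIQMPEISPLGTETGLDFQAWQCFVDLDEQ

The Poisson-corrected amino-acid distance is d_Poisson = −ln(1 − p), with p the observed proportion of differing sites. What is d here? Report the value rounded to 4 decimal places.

0.4925

Mismatches occur at site 3 (S/K), site 5 (C/Y), site 7 (F/P), site 9 (V/Q), site 10 (H/M), site 13 (H/I), site 15 (I/P), site 16 (A/L), site 23 (R/D), site 28 (D/Q), site 31 (Q/V), site 32 (H/D), site 35 (Q/E), site 36 (E/Q).
p = 14/36 = 0.388889.
d = −ln(1 − 0.388889) = −ln(0.611111) = 0.4925.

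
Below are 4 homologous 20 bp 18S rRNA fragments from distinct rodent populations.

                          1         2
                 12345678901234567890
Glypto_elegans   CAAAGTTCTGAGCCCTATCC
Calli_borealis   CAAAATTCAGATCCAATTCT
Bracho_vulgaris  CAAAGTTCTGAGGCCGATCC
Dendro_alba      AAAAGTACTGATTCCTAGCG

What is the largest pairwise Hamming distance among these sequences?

10

Pairwise Hamming distances:
  Glypto_elegans vs Calli_borealis: 7
  Glypto_elegans vs Bracho_vulgaris: 2
  Glypto_elegans vs Dendro_alba: 6
  Calli_borealis vs Bracho_vulgaris: 8
  Calli_borealis vs Dendro_alba: 10
  Bracho_vulgaris vs Dendro_alba: 7
The largest is 10, between Calli_borealis and Dendro_alba.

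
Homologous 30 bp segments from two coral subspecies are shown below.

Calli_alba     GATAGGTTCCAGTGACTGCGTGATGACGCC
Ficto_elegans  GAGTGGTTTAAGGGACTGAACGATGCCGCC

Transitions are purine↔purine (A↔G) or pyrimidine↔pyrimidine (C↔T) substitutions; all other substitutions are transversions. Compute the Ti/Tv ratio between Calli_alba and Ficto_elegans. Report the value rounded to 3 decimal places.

0.500

The sequences differ at positions 3 (T/G, transversion), 4 (A/T, transversion), 9 (C/T, transition), 10 (C/A, transversion), 13 (T/G, transversion), 19 (C/A, transversion), 20 (G/A, transition), 21 (T/C, transition), 26 (A/C, transversion).
Of the 9 differences, 3 transitions and 6 transversions, so Ti/Tv = 3/6 = 0.500.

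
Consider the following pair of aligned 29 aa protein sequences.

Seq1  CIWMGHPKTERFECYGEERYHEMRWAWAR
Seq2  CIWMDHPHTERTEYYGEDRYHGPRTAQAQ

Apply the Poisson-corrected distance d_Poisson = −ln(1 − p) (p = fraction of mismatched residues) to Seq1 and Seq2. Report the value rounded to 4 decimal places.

0.4229

Differing sites — 5:G/D; 8:K/H; 12:F/T; 14:C/Y; 18:E/D; 22:E/G; 23:M/P; 25:W/T; 27:W/Q; 29:R/Q.
p = 10/29 = 0.344828.
d = −ln(1 − 0.344828) = −ln(0.655172) = 0.4229.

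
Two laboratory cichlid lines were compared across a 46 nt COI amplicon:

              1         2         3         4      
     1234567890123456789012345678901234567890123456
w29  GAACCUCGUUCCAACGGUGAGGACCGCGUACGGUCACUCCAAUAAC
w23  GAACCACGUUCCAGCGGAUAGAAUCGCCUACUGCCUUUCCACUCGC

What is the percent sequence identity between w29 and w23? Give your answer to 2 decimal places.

69.57%

Differing sites — 6:U/A; 14:A/G; 18:U/A; 19:G/U; 22:G/A; 24:C/U; 28:G/C; 32:G/U; 34:U/C; 36:A/U; 37:C/U; 42:A/C; 44:A/C; 45:A/G.
32 of the 46 sites match, so the percent identity is 32/46 × 100 = 69.57%.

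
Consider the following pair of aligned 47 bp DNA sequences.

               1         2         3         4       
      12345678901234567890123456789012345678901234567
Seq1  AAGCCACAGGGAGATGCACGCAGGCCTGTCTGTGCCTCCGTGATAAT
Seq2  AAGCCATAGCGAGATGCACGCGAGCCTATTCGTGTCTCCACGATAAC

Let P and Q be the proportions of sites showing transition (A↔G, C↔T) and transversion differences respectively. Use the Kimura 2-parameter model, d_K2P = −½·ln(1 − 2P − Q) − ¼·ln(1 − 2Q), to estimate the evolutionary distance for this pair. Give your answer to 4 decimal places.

0.3069

The sequences differ at positions 7 (C/T, transition), 10 (G/C, transversion), 22 (A/G, transition), 23 (G/A, transition), 28 (G/A, transition), 30 (C/T, transition), 31 (T/C, transition), 35 (C/T, transition), 40 (G/A, transition), 41 (T/C, transition), 47 (T/C, transition).
Of the 11 differences, 10 transitions and 1 transversion over 47 sites: P = 10/47 = 0.212766, Q = 1/47 = 0.021277.
d = −0.5·ln(0.553191) − 0.25·ln(0.957446) = −0.5·(-0.592052) − 0.25·(-0.043486) = 0.3069.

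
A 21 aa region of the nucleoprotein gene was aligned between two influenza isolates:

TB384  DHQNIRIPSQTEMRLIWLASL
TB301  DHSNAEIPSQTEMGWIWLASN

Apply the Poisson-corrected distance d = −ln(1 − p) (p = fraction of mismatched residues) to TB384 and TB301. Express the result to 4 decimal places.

0.3365

Mismatches occur at site 3 (Q↔S), site 5 (I↔A), site 6 (R↔E), site 14 (R↔G), site 15 (L↔W), site 21 (L↔N).
p = 6/21 = 0.285714.
d = −ln(1 − 0.285714) = −ln(0.714286) = 0.3365.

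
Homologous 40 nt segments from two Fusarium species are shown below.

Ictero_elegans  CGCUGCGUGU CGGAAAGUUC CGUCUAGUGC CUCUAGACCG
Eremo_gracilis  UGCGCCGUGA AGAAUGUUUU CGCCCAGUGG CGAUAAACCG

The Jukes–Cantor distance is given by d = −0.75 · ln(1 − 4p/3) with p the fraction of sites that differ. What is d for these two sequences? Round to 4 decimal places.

0.5716

Differing sites — 1:C/U; 4:U/G; 5:G/C; 10:U/A; 11:C/A; 13:G/A; 15:A/U; 16:A/G; 17:G/U; 20:C/U; 23:U/C; 25:U/C; 30:C/G; 32:U/G; 33:C/A; 36:G/A.
p = 16/40 = 0.400000.
d = −0.75 · ln(1 − (4/3)·0.400000) = −0.75 · ln(0.466667) = −0.75 · (-0.762139) = 0.5716.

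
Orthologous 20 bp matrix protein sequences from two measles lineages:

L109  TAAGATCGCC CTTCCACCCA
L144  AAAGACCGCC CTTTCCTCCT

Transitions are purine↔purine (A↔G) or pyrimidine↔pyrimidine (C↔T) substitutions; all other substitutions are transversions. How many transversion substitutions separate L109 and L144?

Differing sites — 1:T/A (Tv); 6:T/C (Ti); 14:C/T (Ti); 16:A/C (Tv); 17:C/T (Ti); 20:A/T (Tv).
Of the 6 differences, 3 transitions and 3 transversions, so the answer is 3.

3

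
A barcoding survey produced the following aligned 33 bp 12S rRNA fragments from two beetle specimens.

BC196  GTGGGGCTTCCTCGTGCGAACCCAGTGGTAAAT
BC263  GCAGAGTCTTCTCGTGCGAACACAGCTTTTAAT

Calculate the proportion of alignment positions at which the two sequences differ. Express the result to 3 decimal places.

The sequences differ at positions 2 (T/C), 3 (G/A), 5 (G/A), 7 (C/T), 8 (T/C), 10 (C/T), 22 (C/A), 26 (T/C), 27 (G/T), 28 (G/T), 30 (A/T).
There are 11 differences over 33 sites, so p = 11/33 = 0.333.

0.333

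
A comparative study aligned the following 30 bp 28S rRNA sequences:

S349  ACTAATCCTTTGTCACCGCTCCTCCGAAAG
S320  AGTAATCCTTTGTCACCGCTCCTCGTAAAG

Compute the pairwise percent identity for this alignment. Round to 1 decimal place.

90.0%

Mismatches occur at site 2 (C↔G), site 25 (C↔G), site 26 (G↔T).
27 of the 30 sites match, so the percent identity is 27/30 × 100 = 90.0%.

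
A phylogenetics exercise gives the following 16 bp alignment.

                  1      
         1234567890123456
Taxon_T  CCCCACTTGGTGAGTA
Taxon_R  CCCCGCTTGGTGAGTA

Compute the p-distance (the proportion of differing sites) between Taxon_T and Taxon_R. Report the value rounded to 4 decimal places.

0.0625

The sequences differ at position 5 (A/G).
There are 1 differences over 16 sites, so p = 1/16 = 0.0625.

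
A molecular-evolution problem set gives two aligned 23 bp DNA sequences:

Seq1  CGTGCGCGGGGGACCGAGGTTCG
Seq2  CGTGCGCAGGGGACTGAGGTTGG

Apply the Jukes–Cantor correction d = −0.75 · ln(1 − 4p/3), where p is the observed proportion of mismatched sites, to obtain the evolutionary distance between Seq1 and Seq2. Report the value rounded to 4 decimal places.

0.1433

Differing sites — 8:G/A; 15:C/T; 22:C/G.
p = 3/23 = 0.130435.
d = −0.75 · ln(1 − (4/3)·0.130435) = −0.75 · ln(0.826087) = −0.75 · (-0.191055) = 0.1433.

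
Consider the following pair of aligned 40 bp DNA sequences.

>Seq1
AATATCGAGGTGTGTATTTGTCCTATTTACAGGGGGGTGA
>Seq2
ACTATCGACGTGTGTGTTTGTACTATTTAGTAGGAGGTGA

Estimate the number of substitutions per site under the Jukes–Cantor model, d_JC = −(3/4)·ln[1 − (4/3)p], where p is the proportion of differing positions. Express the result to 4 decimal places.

Mismatches occur at site 2 (A/C), site 9 (G/C), site 16 (A/G), site 22 (C/A), site 30 (C/G), site 31 (A/T), site 32 (G/A), site 35 (G/A).
p = 8/40 = 0.200000.
d = −0.75 · ln(1 − (4/3)·0.200000) = −0.75 · ln(0.733333) = −0.75 · (-0.310155) = 0.2326.

0.2326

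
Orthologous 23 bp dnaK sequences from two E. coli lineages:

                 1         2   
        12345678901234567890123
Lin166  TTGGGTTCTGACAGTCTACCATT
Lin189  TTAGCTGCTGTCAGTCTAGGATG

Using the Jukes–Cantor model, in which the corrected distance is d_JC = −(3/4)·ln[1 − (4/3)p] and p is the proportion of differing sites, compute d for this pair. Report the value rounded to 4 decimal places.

0.3904

The sequences differ at positions 3 (G/A), 5 (G/C), 7 (T/G), 11 (A/T), 19 (C/G), 20 (C/G), 23 (T/G).
p = 7/23 = 0.304348.
d = −0.75 · ln(1 − (4/3)·0.304348) = −0.75 · ln(0.594203) = −0.75 · (-0.520534) = 0.3904.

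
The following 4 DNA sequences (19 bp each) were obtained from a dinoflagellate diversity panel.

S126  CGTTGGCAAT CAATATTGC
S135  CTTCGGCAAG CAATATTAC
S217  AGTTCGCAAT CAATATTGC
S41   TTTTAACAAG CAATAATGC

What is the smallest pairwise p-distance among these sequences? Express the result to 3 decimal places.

Pairwise Hamming distances:
  S126 vs S135: 4
  S126 vs S217: 2
  S126 vs S41: 6
  S135 vs S217: 6
  S135 vs S41: 6
  S217 vs S41: 6
The smallest is 2 mismatches, between S126 and S217; p = 2/19 = 0.105.

0.105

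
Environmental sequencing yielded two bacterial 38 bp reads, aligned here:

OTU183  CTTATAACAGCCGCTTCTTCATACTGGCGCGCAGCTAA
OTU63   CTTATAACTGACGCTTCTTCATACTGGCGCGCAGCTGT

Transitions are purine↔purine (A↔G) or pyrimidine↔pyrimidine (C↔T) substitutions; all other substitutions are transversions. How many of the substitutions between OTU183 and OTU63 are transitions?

1

The sequences differ at positions 9 (A/T, transversion), 11 (C/A, transversion), 37 (A/G, transition), 38 (A/T, transversion).
Of the 4 differences, 1 transition and 3 transversions, so the answer is 1.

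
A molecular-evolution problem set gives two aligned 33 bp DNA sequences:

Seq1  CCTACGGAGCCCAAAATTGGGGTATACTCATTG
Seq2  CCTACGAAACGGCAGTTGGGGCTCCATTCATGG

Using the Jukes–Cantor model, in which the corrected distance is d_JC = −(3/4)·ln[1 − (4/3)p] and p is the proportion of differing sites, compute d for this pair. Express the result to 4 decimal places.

0.5587

The sequences differ at positions 7 (G/A), 9 (G/A), 11 (C/G), 12 (C/G), 13 (A/C), 15 (A/G), 16 (A/T), 18 (T/G), 22 (G/C), 24 (A/C), 25 (T/C), 27 (C/T), 32 (T/G).
p = 13/33 = 0.393939.
d = −0.75 · ln(1 − (4/3)·0.393939) = −0.75 · ln(0.474748) = −0.75 · (-0.744971) = 0.5587.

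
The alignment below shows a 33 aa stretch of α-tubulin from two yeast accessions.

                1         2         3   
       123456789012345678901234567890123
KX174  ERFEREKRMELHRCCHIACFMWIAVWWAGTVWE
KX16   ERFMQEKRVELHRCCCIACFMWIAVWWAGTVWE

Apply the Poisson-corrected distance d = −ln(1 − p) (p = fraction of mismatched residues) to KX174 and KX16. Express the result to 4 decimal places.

Mismatches occur at site 4 (E/M), site 5 (R/Q), site 9 (M/V), site 16 (H/C).
p = 4/33 = 0.121212.
d = −ln(1 − 0.121212) = −ln(0.878788) = 0.1292.

0.1292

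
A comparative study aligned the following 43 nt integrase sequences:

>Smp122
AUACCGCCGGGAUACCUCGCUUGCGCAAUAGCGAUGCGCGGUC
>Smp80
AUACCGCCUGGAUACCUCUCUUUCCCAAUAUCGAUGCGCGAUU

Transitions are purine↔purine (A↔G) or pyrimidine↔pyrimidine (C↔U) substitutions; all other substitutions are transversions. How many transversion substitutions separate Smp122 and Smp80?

5

Differing sites — 9:G/U (Tv); 19:G/U (Tv); 23:G/U (Tv); 25:G/C (Tv); 31:G/U (Tv); 41:G/A (Ti); 43:C/U (Ti).
Of the 7 differences, 2 transitions and 5 transversions, so the answer is 5.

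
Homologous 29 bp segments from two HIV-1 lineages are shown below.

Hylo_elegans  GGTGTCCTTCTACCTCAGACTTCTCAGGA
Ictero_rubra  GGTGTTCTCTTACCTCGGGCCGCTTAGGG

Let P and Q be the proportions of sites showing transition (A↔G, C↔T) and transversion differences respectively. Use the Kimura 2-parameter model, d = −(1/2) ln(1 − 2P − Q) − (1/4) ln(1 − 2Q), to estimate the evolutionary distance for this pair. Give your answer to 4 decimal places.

0.4591

Mismatches occur at site 6 (C↔T, transition), site 9 (T↔C, transition), site 10 (C↔T, transition), site 17 (A↔G, transition), site 19 (A↔G, transition), site 21 (T↔C, transition), site 22 (T↔G, transversion), site 25 (C↔T, transition), site 29 (A↔G, transition).
Of the 9 differences, 8 transitions and 1 transversion over 29 sites: P = 8/29 = 0.275862, Q = 1/29 = 0.034483.
d = −0.5·ln(0.413793) − 0.25·ln(0.931034) = −0.5·(-0.882389) − 0.25·(-0.071459) = 0.4591.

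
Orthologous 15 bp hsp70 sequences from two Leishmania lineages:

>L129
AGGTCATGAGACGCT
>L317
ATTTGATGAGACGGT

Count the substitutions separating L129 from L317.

4

Mismatches occur at site 2 (G/T), site 3 (G/T), site 5 (C/G), site 14 (C/G).
That gives 4 mismatches out of 15 aligned sites, so the Hamming distance is 4.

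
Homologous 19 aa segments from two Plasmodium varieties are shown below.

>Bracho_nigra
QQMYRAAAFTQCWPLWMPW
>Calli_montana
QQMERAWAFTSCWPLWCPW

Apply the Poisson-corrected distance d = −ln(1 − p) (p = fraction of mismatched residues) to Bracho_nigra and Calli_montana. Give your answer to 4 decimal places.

The sequences differ at positions 4 (Y/E), 7 (A/W), 11 (Q/S), 17 (M/C).
p = 4/19 = 0.210526.
d = −ln(1 − 0.210526) = −ln(0.789474) = 0.2364.

0.2364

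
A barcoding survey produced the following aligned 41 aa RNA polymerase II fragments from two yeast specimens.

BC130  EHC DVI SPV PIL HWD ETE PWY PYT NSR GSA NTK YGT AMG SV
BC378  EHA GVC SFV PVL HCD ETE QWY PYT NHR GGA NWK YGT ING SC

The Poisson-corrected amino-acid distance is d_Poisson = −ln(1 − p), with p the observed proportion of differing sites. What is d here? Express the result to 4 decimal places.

Differing sites — 3:C/A; 4:D/G; 6:I/C; 8:P/F; 11:I/V; 14:W/C; 19:P/Q; 26:S/H; 29:S/G; 32:T/W; 37:A/I; 38:M/N; 41:V/C.
p = 13/41 = 0.317073.
d = −ln(1 − 0.317073) = −ln(0.682927) = 0.3814.

0.3814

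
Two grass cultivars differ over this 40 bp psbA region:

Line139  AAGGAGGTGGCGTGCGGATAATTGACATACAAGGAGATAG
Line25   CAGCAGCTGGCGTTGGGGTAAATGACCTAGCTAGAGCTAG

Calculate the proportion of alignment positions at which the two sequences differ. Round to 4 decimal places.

0.3250

Differing sites — 1:A/C; 4:G/C; 7:G/C; 14:G/T; 15:C/G; 18:A/G; 22:T/A; 27:A/C; 30:C/G; 31:A/C; 32:A/T; 33:G/A; 37:A/C.
There are 13 differences over 40 sites, so p = 13/40 = 0.3250.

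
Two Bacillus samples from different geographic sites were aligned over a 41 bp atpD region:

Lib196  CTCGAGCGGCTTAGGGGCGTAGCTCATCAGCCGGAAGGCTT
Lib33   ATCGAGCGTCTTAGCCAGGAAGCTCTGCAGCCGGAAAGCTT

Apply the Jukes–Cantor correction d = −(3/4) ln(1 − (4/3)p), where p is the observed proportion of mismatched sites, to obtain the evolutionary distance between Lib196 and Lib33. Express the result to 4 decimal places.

0.2950

Mismatches occur at site 1 (C→A), site 9 (G→T), site 15 (G→C), site 16 (G→C), site 17 (G→A), site 18 (C→G), site 20 (T→A), site 26 (A→T), site 27 (T→G), site 37 (G→A).
p = 10/41 = 0.243902.
d = −0.75 · ln(1 − (4/3)·0.243902) = −0.75 · ln(0.674797) = −0.75 · (-0.393343) = 0.2950.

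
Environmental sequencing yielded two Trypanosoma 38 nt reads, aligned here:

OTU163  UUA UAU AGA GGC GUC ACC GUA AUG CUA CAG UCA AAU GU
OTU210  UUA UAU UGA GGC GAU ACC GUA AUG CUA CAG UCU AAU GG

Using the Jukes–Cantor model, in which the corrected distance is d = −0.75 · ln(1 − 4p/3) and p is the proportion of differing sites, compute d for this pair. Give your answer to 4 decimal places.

The sequences differ at positions 7 (A/U), 14 (U/A), 15 (C/U), 33 (A/U), 38 (U/G).
p = 5/38 = 0.131579.
d = −0.75 · ln(1 − (4/3)·0.131579) = −0.75 · ln(0.824561) = −0.75 · (-0.192904) = 0.1447.

0.1447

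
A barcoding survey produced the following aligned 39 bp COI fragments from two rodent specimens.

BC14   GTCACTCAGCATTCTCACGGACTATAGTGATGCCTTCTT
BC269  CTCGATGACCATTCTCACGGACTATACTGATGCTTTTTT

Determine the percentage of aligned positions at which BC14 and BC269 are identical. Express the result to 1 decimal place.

79.5%

Mismatches occur at site 1 (G↔C), site 4 (A↔G), site 5 (C↔A), site 7 (C↔G), site 9 (G↔C), site 27 (G↔C), site 34 (C↔T), site 37 (C↔T).
31 of the 39 sites match, so the percent identity is 31/39 × 100 = 79.5%.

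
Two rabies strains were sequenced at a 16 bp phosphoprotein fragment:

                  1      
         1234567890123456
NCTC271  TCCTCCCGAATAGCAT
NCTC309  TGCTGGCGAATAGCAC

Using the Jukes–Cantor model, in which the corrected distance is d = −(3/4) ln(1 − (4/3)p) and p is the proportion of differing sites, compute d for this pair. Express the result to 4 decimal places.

Mismatches occur at site 2 (C/G), site 5 (C/G), site 6 (C/G), site 16 (T/C).
p = 4/16 = 0.250000.
d = −0.75 · ln(1 − (4/3)·0.250000) = −0.75 · ln(0.666667) = −0.75 · (-0.405465) = 0.3041.

0.3041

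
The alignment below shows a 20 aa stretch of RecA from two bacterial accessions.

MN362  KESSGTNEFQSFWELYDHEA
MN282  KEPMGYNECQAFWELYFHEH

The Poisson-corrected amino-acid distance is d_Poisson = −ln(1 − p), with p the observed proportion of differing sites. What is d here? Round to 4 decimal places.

The sequences differ at positions 3 (S/P), 4 (S/M), 6 (T/Y), 9 (F/C), 11 (S/A), 17 (D/F), 20 (A/H).
p = 7/20 = 0.350000.
d = −ln(1 − 0.350000) = −ln(0.650000) = 0.4308.

0.4308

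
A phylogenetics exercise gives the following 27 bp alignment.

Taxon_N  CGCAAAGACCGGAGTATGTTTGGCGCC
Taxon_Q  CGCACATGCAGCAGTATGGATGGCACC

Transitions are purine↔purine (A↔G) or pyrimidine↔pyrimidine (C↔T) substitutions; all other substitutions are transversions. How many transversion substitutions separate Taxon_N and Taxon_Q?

The sequences differ at positions 5 (A/C, transversion), 7 (G/T, transversion), 8 (A/G, transition), 10 (C/A, transversion), 12 (G/C, transversion), 19 (T/G, transversion), 20 (T/A, transversion), 25 (G/A, transition).
Of the 8 differences, 2 transitions and 6 transversions, so the answer is 6.

6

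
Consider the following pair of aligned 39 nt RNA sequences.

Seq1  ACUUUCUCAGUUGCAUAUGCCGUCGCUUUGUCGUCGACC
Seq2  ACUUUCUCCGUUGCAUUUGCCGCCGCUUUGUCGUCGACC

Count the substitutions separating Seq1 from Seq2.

3

Mismatches occur at site 9 (A→C), site 17 (A→U), site 23 (U→C).
That gives 3 mismatches out of 39 aligned sites, so the Hamming distance is 3.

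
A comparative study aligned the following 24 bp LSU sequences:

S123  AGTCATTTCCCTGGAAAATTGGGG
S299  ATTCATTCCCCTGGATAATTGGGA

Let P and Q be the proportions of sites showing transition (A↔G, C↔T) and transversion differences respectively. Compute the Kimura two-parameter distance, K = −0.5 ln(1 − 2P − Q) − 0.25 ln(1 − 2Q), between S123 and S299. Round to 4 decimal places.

The sequences differ at positions 2 (G/T, transversion), 8 (T/C, transition), 16 (A/T, transversion), 24 (G/A, transition).
Of the 4 differences, 2 transitions and 2 transversions over 24 sites: P = 2/24 = 0.083333, Q = 2/24 = 0.083333.
d = −0.5·ln(0.750001) − 0.25·ln(0.833334) = −0.5·(-0.287681) − 0.25·(-0.182321) = 0.1894.

0.1894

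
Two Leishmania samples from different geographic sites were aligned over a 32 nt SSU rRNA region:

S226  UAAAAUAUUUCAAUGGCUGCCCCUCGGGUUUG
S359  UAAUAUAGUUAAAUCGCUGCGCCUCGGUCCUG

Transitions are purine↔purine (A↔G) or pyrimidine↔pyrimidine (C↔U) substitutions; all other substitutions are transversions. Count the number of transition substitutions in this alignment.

Mismatches occur at site 4 (A/U, transversion), site 8 (U/G, transversion), site 11 (C/A, transversion), site 15 (G/C, transversion), site 21 (C/G, transversion), site 28 (G/U, transversion), site 29 (U/C, transition), site 30 (U/C, transition).
Of the 8 differences, 2 transitions and 6 transversions, so the answer is 2.

2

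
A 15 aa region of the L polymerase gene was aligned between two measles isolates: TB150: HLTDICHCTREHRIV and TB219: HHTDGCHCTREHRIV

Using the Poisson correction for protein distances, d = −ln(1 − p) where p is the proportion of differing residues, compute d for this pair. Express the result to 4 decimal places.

0.1431

The sequences differ at positions 2 (L/H), 5 (I/G).
p = 2/15 = 0.133333.
d = −ln(1 − 0.133333) = −ln(0.866667) = 0.1431.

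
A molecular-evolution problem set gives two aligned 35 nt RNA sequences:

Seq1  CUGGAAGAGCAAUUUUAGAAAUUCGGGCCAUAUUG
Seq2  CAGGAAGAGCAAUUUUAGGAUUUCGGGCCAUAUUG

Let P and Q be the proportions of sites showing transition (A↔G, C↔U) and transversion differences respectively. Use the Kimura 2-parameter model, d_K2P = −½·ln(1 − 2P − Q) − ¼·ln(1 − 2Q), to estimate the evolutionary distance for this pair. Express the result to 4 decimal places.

Mismatches occur at site 2 (U→A, transversion), site 19 (A→G, transition), site 21 (A→U, transversion).
Of the 3 differences, 1 transition and 2 transversions over 35 sites: P = 1/35 = 0.028571, Q = 2/35 = 0.057143.
d = −0.5·ln(0.885715) − 0.25·ln(0.885714) = −0.5·(-0.121360) − 0.25·(-0.121361) = 0.0910.

0.0910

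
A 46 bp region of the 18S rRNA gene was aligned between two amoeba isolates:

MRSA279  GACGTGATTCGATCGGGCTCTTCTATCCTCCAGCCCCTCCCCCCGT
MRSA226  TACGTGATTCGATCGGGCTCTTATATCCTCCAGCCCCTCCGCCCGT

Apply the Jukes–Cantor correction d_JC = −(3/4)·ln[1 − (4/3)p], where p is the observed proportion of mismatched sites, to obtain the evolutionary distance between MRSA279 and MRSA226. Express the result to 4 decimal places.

0.0682

Differing sites — 1:G/T; 23:C/A; 41:C/G.
p = 3/46 = 0.065217.
d = −0.75 · ln(1 − (4/3)·0.065217) = −0.75 · ln(0.913044) = −0.75 · (-0.090971) = 0.0682.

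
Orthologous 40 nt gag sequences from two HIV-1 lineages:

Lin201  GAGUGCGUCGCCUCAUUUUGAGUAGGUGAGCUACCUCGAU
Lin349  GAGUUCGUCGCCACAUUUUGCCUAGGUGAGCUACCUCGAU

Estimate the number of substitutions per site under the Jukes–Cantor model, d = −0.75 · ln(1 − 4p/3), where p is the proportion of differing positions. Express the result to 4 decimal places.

The sequences differ at positions 5 (G/U), 13 (U/A), 21 (A/C), 22 (G/C).
p = 4/40 = 0.100000.
d = −0.75 · ln(1 − (4/3)·0.100000) = −0.75 · ln(0.866667) = −0.75 · (-0.143100) = 0.1073.

0.1073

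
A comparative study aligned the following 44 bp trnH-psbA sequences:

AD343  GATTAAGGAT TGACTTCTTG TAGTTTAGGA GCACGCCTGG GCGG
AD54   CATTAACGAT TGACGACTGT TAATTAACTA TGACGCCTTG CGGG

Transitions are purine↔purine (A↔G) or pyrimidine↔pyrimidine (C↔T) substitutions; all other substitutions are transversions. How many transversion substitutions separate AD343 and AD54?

The sequences differ at positions 1 (G/C, transversion), 7 (G/C, transversion), 15 (T/G, transversion), 16 (T/A, transversion), 19 (T/G, transversion), 20 (G/T, transversion), 23 (G/A, transition), 26 (T/A, transversion), 28 (G/C, transversion), 29 (G/T, transversion), 31 (G/T, transversion), 32 (C/G, transversion), 39 (G/T, transversion), 41 (G/C, transversion), 42 (C/G, transversion).
Of the 15 differences, 1 transition and 14 transversions, so the answer is 14.

14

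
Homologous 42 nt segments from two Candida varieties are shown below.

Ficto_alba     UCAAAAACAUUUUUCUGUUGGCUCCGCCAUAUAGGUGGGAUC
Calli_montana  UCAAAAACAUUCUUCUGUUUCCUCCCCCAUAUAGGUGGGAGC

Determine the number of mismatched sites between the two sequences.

5

Mismatches occur at site 12 (U/C), site 20 (G/U), site 21 (G/C), site 26 (G/C), site 41 (U/G).
That gives 5 mismatches out of 42 aligned sites, so the Hamming distance is 5.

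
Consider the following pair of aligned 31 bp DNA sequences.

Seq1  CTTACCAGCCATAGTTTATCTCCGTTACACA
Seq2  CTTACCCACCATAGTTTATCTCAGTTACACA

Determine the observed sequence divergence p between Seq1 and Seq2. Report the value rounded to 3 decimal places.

0.097

The sequences differ at positions 7 (A/C), 8 (G/A), 23 (C/A).
There are 3 differences over 31 sites, so p = 3/31 = 0.097.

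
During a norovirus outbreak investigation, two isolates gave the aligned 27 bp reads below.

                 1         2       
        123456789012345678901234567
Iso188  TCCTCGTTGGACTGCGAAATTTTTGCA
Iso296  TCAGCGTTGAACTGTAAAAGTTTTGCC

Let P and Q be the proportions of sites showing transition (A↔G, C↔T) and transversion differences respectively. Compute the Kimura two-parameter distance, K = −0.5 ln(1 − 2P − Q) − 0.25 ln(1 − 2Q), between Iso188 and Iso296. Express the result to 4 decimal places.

0.3192

Mismatches occur at site 3 (C↔A, transversion), site 4 (T↔G, transversion), site 10 (G↔A, transition), site 15 (C↔T, transition), site 16 (G↔A, transition), site 20 (T↔G, transversion), site 27 (A↔C, transversion).
Of the 7 differences, 3 transitions and 4 transversions over 27 sites: P = 3/27 = 0.111111, Q = 4/27 = 0.148148.
d = −0.5·ln(0.629630) − 0.25·ln(0.703704) = −0.5·(-0.462623) − 0.25·(-0.351397) = 0.3192.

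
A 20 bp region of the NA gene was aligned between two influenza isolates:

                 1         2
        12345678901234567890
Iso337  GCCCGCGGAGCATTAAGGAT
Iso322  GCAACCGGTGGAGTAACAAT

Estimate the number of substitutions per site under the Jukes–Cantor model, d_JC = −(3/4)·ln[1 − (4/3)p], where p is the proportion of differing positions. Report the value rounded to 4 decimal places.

Mismatches occur at site 3 (C→A), site 4 (C→A), site 5 (G→C), site 9 (A→T), site 11 (C→G), site 13 (T→G), site 17 (G→C), site 18 (G→A).
p = 8/20 = 0.400000.
d = −0.75 · ln(1 − (4/3)·0.400000) = −0.75 · ln(0.466667) = −0.75 · (-0.762139) = 0.5716.

0.5716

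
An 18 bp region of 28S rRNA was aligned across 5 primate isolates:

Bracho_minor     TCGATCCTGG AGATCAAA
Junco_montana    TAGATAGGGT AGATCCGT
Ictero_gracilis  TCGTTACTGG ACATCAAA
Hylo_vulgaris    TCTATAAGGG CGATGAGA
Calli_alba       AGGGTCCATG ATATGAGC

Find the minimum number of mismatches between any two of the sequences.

Pairwise Hamming distances:
  Bracho_minor vs Junco_montana: 8
  Bracho_minor vs Ictero_gracilis: 3
  Bracho_minor vs Hylo_vulgaris: 7
  Bracho_minor vs Calli_alba: 9
  Junco_montana vs Ictero_gracilis: 9
  Junco_montana vs Hylo_vulgaris: 8
  Junco_montana vs Calli_alba: 12
  Ictero_gracilis vs Hylo_vulgaris: 8
  Ictero_gracilis vs Calli_alba: 10
  Hylo_vulgaris vs Calli_alba: 11
The smallest is 3, between Bracho_minor and Ictero_gracilis.

3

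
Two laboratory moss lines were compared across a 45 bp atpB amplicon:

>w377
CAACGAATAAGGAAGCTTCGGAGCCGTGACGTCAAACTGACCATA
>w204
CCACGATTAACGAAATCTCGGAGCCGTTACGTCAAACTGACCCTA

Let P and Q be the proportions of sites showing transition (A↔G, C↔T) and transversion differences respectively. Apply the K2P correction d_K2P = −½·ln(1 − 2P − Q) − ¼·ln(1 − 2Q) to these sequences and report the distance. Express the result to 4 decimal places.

0.2030

Mismatches occur at site 2 (A↔C, transversion), site 7 (A↔T, transversion), site 11 (G↔C, transversion), site 15 (G↔A, transition), site 16 (C↔T, transition), site 17 (T↔C, transition), site 28 (G↔T, transversion), site 43 (A↔C, transversion).
Of the 8 differences, 3 transitions and 5 transversions over 45 sites: P = 3/45 = 0.066667, Q = 5/45 = 0.111111.
d = −0.5·ln(0.755555) − 0.25·ln(0.777778) = −0.5·(-0.280303) − 0.25·(-0.251314) = 0.2030.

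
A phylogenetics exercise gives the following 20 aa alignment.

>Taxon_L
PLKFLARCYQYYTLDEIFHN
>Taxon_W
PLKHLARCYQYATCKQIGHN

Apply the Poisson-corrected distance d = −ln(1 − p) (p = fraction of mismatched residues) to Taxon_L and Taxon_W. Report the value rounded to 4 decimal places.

0.3567

Differing sites — 4:F/H; 12:Y/A; 14:L/C; 15:D/K; 16:E/Q; 18:F/G.
p = 6/20 = 0.300000.
d = −ln(1 − 0.300000) = −ln(0.700000) = 0.3567.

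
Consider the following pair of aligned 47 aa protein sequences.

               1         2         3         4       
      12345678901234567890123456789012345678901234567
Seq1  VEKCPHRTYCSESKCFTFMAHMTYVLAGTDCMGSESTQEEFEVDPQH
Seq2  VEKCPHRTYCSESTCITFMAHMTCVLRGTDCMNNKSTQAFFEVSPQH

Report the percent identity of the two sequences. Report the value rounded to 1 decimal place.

Mismatches occur at site 14 (K→T), site 16 (F→I), site 24 (Y→C), site 27 (A→R), site 33 (G→N), site 34 (S→N), site 35 (E→K), site 39 (E→A), site 40 (E→F), site 44 (D→S).
37 of the 47 sites match, so the percent identity is 37/47 × 100 = 78.7%.

78.7%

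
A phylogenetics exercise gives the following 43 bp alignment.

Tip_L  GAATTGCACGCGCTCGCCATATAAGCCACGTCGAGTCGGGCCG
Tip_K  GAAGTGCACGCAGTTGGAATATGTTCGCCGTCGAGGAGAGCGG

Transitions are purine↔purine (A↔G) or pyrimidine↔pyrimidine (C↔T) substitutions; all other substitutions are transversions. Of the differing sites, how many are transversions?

11

The sequences differ at positions 4 (T/G, transversion), 12 (G/A, transition), 13 (C/G, transversion), 15 (C/T, transition), 17 (C/G, transversion), 18 (C/A, transversion), 23 (A/G, transition), 24 (A/T, transversion), 25 (G/T, transversion), 27 (C/G, transversion), 28 (A/C, transversion), 36 (T/G, transversion), 37 (C/A, transversion), 39 (G/A, transition), 42 (C/G, transversion).
Of the 15 differences, 4 transitions and 11 transversions, so the answer is 11.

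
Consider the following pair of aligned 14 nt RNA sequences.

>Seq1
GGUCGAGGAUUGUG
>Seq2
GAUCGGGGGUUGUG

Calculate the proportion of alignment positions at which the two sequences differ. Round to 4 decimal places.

0.2143

The sequences differ at positions 2 (G/A), 6 (A/G), 9 (A/G).
There are 3 differences over 14 sites, so p = 3/14 = 0.2143.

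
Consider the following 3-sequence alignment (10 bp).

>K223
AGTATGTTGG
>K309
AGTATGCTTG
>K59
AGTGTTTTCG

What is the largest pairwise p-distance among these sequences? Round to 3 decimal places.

0.400

Pairwise Hamming distances:
  K223 vs K309: 2
  K223 vs K59: 3
  K309 vs K59: 4
The largest is 4 mismatches, between K309 and K59; p = 4/10 = 0.400.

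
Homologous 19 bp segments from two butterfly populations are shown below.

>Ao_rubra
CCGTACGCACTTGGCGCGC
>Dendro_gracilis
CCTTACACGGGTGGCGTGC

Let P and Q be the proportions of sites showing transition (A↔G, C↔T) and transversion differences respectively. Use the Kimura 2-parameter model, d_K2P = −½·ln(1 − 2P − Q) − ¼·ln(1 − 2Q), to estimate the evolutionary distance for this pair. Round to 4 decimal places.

0.4158

Differing sites — 3:G/T (Tv); 7:G/A (Ti); 9:A/G (Ti); 10:C/G (Tv); 11:T/G (Tv); 17:C/T (Ti).
Of the 6 differences, 3 transitions and 3 transversions over 19 sites: P = 3/19 = 0.157895, Q = 3/19 = 0.157895.
d = −0.5·ln(0.526315) − 0.25·ln(0.684210) = −0.5·(-0.641855) − 0.25·(-0.379490) = 0.4158.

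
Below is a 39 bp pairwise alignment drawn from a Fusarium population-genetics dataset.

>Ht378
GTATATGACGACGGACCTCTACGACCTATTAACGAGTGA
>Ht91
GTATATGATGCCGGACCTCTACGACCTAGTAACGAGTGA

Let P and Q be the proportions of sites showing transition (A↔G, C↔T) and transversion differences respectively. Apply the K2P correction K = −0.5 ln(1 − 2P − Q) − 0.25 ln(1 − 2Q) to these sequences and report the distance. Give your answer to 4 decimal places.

Mismatches occur at site 9 (C↔T, transition), site 11 (A↔C, transversion), site 29 (T↔G, transversion).
Of the 3 differences, 1 transition and 2 transversions over 39 sites: P = 1/39 = 0.025641, Q = 2/39 = 0.051282.
d = −0.5·ln(0.897436) − 0.25·ln(0.897436) = −0.5·(-0.108213) − 0.25·(-0.108213) = 0.0812.

0.0812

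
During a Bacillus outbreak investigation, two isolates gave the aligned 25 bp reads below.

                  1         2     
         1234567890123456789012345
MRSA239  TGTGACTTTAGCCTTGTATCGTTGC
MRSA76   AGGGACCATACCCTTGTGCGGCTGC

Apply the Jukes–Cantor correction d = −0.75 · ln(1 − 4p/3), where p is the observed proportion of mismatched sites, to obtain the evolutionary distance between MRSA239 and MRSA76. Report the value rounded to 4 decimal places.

0.4904

Mismatches occur at site 1 (T→A), site 3 (T→G), site 7 (T→C), site 8 (T→A), site 11 (G→C), site 18 (A→G), site 19 (T→C), site 20 (C→G), site 22 (T→C).
p = 9/25 = 0.360000.
d = −0.75 · ln(1 − (4/3)·0.360000) = −0.75 · ln(0.520000) = −0.75 · (-0.653926) = 0.4904.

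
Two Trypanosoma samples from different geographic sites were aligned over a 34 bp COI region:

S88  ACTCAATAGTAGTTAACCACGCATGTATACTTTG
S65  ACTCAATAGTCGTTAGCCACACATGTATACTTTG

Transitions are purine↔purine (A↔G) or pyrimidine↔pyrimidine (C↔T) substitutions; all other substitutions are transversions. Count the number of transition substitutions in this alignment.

2

Differing sites — 11:A/C (Tv); 16:A/G (Ti); 21:G/A (Ti).
Of the 3 differences, 2 transitions and 1 transversion, so the answer is 2.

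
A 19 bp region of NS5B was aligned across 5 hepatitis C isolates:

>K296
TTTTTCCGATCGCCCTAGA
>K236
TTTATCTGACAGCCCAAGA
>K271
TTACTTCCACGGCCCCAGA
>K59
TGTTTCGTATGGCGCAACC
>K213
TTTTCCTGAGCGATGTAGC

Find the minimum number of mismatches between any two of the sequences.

5

Pairwise Hamming distances:
  K296 vs K236: 5
  K296 vs K271: 7
  K296 vs K59: 8
  K296 vs K213: 7
  K236 vs K271: 7
  K236 vs K59: 9
  K236 vs K213: 9
  K271 vs K59: 11
  K271 vs K213: 13
  K59 vs K213: 11
The smallest is 5, between K296 and K236.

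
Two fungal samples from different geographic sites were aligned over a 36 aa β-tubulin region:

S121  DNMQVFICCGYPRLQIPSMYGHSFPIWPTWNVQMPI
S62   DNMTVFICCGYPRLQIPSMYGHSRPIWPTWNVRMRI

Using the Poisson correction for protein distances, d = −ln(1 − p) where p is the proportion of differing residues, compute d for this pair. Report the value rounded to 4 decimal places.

Mismatches occur at site 4 (Q↔T), site 24 (F↔R), site 33 (Q↔R), site 35 (P↔R).
p = 4/36 = 0.111111.
d = −ln(1 − 0.111111) = −ln(0.888889) = 0.1178.

0.1178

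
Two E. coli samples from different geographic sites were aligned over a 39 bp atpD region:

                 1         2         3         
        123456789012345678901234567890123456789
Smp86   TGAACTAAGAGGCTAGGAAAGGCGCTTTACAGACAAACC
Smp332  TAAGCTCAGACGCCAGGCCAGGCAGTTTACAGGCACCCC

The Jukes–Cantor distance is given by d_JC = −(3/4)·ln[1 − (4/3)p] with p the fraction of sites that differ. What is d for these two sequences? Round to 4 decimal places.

Mismatches occur at site 2 (G↔A), site 4 (A↔G), site 7 (A↔C), site 11 (G↔C), site 14 (T↔C), site 18 (A↔C), site 19 (A↔C), site 24 (G↔A), site 25 (C↔G), site 33 (A↔G), site 36 (A↔C), site 37 (A↔C).
p = 12/39 = 0.307692.
d = −0.75 · ln(1 − (4/3)·0.307692) = −0.75 · ln(0.589744) = −0.75 · (-0.528067) = 0.3961.

0.3961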